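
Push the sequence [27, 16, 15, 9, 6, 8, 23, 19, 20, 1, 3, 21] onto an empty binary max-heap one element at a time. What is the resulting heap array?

Insert 27:
  append 27 at index 0 → [27] (no swap needed)
Insert 16:
  append 16 at index 1 → [27, 16] (no swap needed)
Insert 15:
  append 15 at index 2 → [27, 16, 15] (no swap needed)
Insert 9:
  append 9 at index 3 → [27, 16, 15, 9] (no swap needed)
Insert 6:
  append 6 at index 4 → [27, 16, 15, 9, 6] (no swap needed)
Insert 8:
  append 8 at index 5 → [27, 16, 15, 9, 6, 8] (no swap needed)
Insert 23:
  append 23 at index 6 → [27, 16, 15, 9, 6, 8, 23]
  23 > parent 15 at index 2, swap → [27, 16, 23, 9, 6, 8, 15]
Insert 19:
  append 19 at index 7 → [27, 16, 23, 9, 6, 8, 15, 19]
  19 > parent 9 at index 3, swap → [27, 16, 23, 19, 6, 8, 15, 9]
  19 > parent 16 at index 1, swap → [27, 19, 23, 16, 6, 8, 15, 9]
Insert 20:
  append 20 at index 8 → [27, 19, 23, 16, 6, 8, 15, 9, 20]
  20 > parent 16 at index 3, swap → [27, 19, 23, 20, 6, 8, 15, 9, 16]
  20 > parent 19 at index 1, swap → [27, 20, 23, 19, 6, 8, 15, 9, 16]
Insert 1:
  append 1 at index 9 → [27, 20, 23, 19, 6, 8, 15, 9, 16, 1] (no swap needed)
Insert 3:
  append 3 at index 10 → [27, 20, 23, 19, 6, 8, 15, 9, 16, 1, 3] (no swap needed)
Insert 21:
  append 21 at index 11 → [27, 20, 23, 19, 6, 8, 15, 9, 16, 1, 3, 21]
  21 > parent 8 at index 5, swap → [27, 20, 23, 19, 6, 21, 15, 9, 16, 1, 3, 8]

[27, 20, 23, 19, 6, 21, 15, 9, 16, 1, 3, 8]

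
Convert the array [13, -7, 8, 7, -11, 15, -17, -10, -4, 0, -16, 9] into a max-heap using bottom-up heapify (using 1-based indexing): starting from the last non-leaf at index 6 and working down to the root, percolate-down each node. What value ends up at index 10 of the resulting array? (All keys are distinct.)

sift down from index 6: already satisfies heap property
sift down from index 5:
  -11 vs larger child 0 at index 10, swap → [13, -7, 8, 7, 0, 15, -17, -10, -4, -11, -16, 9]
sift down from index 4: already satisfies heap property
sift down from index 3:
  8 vs larger child 15 at index 6, swap → [13, -7, 15, 7, 0, 8, -17, -10, -4, -11, -16, 9]
  8 vs only child 9 at index 12, swap → [13, -7, 15, 7, 0, 9, -17, -10, -4, -11, -16, 8]
sift down from index 2:
  -7 vs larger child 7 at index 4, swap → [13, 7, 15, -7, 0, 9, -17, -10, -4, -11, -16, 8]
  -7 vs larger child -4 at index 9, swap → [13, 7, 15, -4, 0, 9, -17, -10, -7, -11, -16, 8]
sift down from index 1:
  13 vs larger child 15 at index 3, swap → [15, 7, 13, -4, 0, 9, -17, -10, -7, -11, -16, 8]
resulting array: [15, 7, 13, -4, 0, 9, -17, -10, -7, -11, -16, 8]

-11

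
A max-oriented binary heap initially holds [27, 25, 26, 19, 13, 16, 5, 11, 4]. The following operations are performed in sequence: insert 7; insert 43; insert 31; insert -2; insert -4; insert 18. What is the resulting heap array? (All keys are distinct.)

[43, 27, 31, 19, 25, 26, 18, 11, 4, 7, 13, 16, -2, -4, 5]

insert 7:
  append 7 at index 9 → [27, 25, 26, 19, 13, 16, 5, 11, 4, 7] (no swap needed)
insert 43:
  append 43 at index 10 → [27, 25, 26, 19, 13, 16, 5, 11, 4, 7, 43]
  43 > parent 13 at index 4, swap → [27, 25, 26, 19, 43, 16, 5, 11, 4, 7, 13]
  43 > parent 25 at index 1, swap → [27, 43, 26, 19, 25, 16, 5, 11, 4, 7, 13]
  43 > parent 27 at index 0, swap → [43, 27, 26, 19, 25, 16, 5, 11, 4, 7, 13]
insert 31:
  append 31 at index 11 → [43, 27, 26, 19, 25, 16, 5, 11, 4, 7, 13, 31]
  31 > parent 16 at index 5, swap → [43, 27, 26, 19, 25, 31, 5, 11, 4, 7, 13, 16]
  31 > parent 26 at index 2, swap → [43, 27, 31, 19, 25, 26, 5, 11, 4, 7, 13, 16]
insert -2:
  append -2 at index 12 → [43, 27, 31, 19, 25, 26, 5, 11, 4, 7, 13, 16, -2] (no swap needed)
insert -4:
  append -4 at index 13 → [43, 27, 31, 19, 25, 26, 5, 11, 4, 7, 13, 16, -2, -4] (no swap needed)
insert 18:
  append 18 at index 14 → [43, 27, 31, 19, 25, 26, 5, 11, 4, 7, 13, 16, -2, -4, 18]
  18 > parent 5 at index 6, swap → [43, 27, 31, 19, 25, 26, 18, 11, 4, 7, 13, 16, -2, -4, 5]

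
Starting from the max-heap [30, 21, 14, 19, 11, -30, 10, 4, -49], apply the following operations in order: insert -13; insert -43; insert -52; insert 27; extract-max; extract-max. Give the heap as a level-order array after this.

insert -13:
  append -13 at index 9 → [30, 21, 14, 19, 11, -30, 10, 4, -49, -13] (no swap needed)
insert -43:
  append -43 at index 10 → [30, 21, 14, 19, 11, -30, 10, 4, -49, -13, -43] (no swap needed)
insert -52:
  append -52 at index 11 → [30, 21, 14, 19, 11, -30, 10, 4, -49, -13, -43, -52] (no swap needed)
insert 27:
  append 27 at index 12 → [30, 21, 14, 19, 11, -30, 10, 4, -49, -13, -43, -52, 27]
  27 > parent -30 at index 5, swap → [30, 21, 14, 19, 11, 27, 10, 4, -49, -13, -43, -52, -30]
  27 > parent 14 at index 2, swap → [30, 21, 27, 19, 11, 14, 10, 4, -49, -13, -43, -52, -30]
extract-max → returns 30:
  remove root 30; move last element -30 to root → [-30, 21, 27, 19, 11, 14, 10, 4, -49, -13, -43, -52]
  -30 vs larger child 27 at index 2, swap → [27, 21, -30, 19, 11, 14, 10, 4, -49, -13, -43, -52]
  -30 vs larger child 14 at index 5, swap → [27, 21, 14, 19, 11, -30, 10, 4, -49, -13, -43, -52]
extract-max → returns 27:
  remove root 27; move last element -52 to root → [-52, 21, 14, 19, 11, -30, 10, 4, -49, -13, -43]
  -52 vs larger child 21 at index 1, swap → [21, -52, 14, 19, 11, -30, 10, 4, -49, -13, -43]
  -52 vs larger child 19 at index 3, swap → [21, 19, 14, -52, 11, -30, 10, 4, -49, -13, -43]
  -52 vs larger child 4 at index 7, swap → [21, 19, 14, 4, 11, -30, 10, -52, -49, -13, -43]

[21, 19, 14, 4, 11, -30, 10, -52, -49, -13, -43]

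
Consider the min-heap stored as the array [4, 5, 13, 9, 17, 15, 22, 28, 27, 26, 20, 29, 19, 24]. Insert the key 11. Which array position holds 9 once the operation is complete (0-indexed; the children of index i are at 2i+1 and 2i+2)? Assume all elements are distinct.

3

append 11 at index 14 → [4, 5, 13, 9, 17, 15, 22, 28, 27, 26, 20, 29, 19, 24, 11]
11 < parent 22 at index 6, swap → [4, 5, 13, 9, 17, 15, 11, 28, 27, 26, 20, 29, 19, 24, 22]
11 < parent 13 at index 2, swap → [4, 5, 11, 9, 17, 15, 13, 28, 27, 26, 20, 29, 19, 24, 22]
resulting array: [4, 5, 11, 9, 17, 15, 13, 28, 27, 26, 20, 29, 19, 24, 22]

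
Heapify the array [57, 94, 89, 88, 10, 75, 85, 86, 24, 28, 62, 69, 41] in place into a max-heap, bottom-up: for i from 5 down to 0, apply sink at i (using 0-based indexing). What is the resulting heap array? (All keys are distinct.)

sift down from index 5: already satisfies heap property
sift down from index 4:
  10 vs larger child 62 at index 10, swap → [57, 94, 89, 88, 62, 75, 85, 86, 24, 28, 10, 69, 41]
sift down from index 3: already satisfies heap property
sift down from index 2: already satisfies heap property
sift down from index 1: already satisfies heap property
sift down from index 0:
  57 vs larger child 94 at index 1, swap → [94, 57, 89, 88, 62, 75, 85, 86, 24, 28, 10, 69, 41]
  57 vs larger child 88 at index 3, swap → [94, 88, 89, 57, 62, 75, 85, 86, 24, 28, 10, 69, 41]
  57 vs larger child 86 at index 7, swap → [94, 88, 89, 86, 62, 75, 85, 57, 24, 28, 10, 69, 41]

[94, 88, 89, 86, 62, 75, 85, 57, 24, 28, 10, 69, 41]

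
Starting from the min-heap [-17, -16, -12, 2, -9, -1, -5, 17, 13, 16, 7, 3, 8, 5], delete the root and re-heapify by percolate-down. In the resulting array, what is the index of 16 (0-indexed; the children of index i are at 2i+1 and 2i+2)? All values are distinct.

9

remove root -17; move last element 5 to root → [5, -16, -12, 2, -9, -1, -5, 17, 13, 16, 7, 3, 8]
5 vs smaller child -16 at index 1, swap → [-16, 5, -12, 2, -9, -1, -5, 17, 13, 16, 7, 3, 8]
5 vs smaller child -9 at index 4, swap → [-16, -9, -12, 2, 5, -1, -5, 17, 13, 16, 7, 3, 8]
resulting array: [-16, -9, -12, 2, 5, -1, -5, 17, 13, 16, 7, 3, 8]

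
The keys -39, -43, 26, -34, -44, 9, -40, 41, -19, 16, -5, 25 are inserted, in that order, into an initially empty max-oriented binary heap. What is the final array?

[41, 26, 25, -19, 16, 9, -40, -43, -34, -44, -5, -39]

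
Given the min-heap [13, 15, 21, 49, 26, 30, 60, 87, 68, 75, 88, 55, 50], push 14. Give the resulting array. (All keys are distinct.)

[13, 15, 14, 49, 26, 30, 21, 87, 68, 75, 88, 55, 50, 60]

append 14 at index 13 → [13, 15, 21, 49, 26, 30, 60, 87, 68, 75, 88, 55, 50, 14]
14 < parent 60 at index 6, swap → [13, 15, 21, 49, 26, 30, 14, 87, 68, 75, 88, 55, 50, 60]
14 < parent 21 at index 2, swap → [13, 15, 14, 49, 26, 30, 21, 87, 68, 75, 88, 55, 50, 60]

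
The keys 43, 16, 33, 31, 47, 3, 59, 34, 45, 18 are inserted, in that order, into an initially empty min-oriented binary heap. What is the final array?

Insert 43:
  append 43 at index 0 → [43] (no swap needed)
Insert 16:
  append 16 at index 1 → [43, 16]
  16 < parent 43 at index 0, swap → [16, 43]
Insert 33:
  append 33 at index 2 → [16, 43, 33] (no swap needed)
Insert 31:
  append 31 at index 3 → [16, 43, 33, 31]
  31 < parent 43 at index 1, swap → [16, 31, 33, 43]
Insert 47:
  append 47 at index 4 → [16, 31, 33, 43, 47] (no swap needed)
Insert 3:
  append 3 at index 5 → [16, 31, 33, 43, 47, 3]
  3 < parent 33 at index 2, swap → [16, 31, 3, 43, 47, 33]
  3 < parent 16 at index 0, swap → [3, 31, 16, 43, 47, 33]
Insert 59:
  append 59 at index 6 → [3, 31, 16, 43, 47, 33, 59] (no swap needed)
Insert 34:
  append 34 at index 7 → [3, 31, 16, 43, 47, 33, 59, 34]
  34 < parent 43 at index 3, swap → [3, 31, 16, 34, 47, 33, 59, 43]
Insert 45:
  append 45 at index 8 → [3, 31, 16, 34, 47, 33, 59, 43, 45] (no swap needed)
Insert 18:
  append 18 at index 9 → [3, 31, 16, 34, 47, 33, 59, 43, 45, 18]
  18 < parent 47 at index 4, swap → [3, 31, 16, 34, 18, 33, 59, 43, 45, 47]
  18 < parent 31 at index 1, swap → [3, 18, 16, 34, 31, 33, 59, 43, 45, 47]

[3, 18, 16, 34, 31, 33, 59, 43, 45, 47]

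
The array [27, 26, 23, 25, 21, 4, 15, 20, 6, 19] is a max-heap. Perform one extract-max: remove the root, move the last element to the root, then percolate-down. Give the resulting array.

[26, 25, 23, 20, 21, 4, 15, 19, 6]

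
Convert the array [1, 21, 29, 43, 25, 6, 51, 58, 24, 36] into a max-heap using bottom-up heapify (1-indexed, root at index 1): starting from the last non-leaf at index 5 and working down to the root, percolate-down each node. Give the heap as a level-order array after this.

[58, 43, 51, 24, 36, 6, 29, 21, 1, 25]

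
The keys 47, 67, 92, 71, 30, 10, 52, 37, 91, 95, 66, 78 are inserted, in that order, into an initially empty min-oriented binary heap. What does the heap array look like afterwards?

Insert 47:
  append 47 at index 0 → [47] (no swap needed)
Insert 67:
  append 67 at index 1 → [47, 67] (no swap needed)
Insert 92:
  append 92 at index 2 → [47, 67, 92] (no swap needed)
Insert 71:
  append 71 at index 3 → [47, 67, 92, 71] (no swap needed)
Insert 30:
  append 30 at index 4 → [47, 67, 92, 71, 30]
  30 < parent 67 at index 1, swap → [47, 30, 92, 71, 67]
  30 < parent 47 at index 0, swap → [30, 47, 92, 71, 67]
Insert 10:
  append 10 at index 5 → [30, 47, 92, 71, 67, 10]
  10 < parent 92 at index 2, swap → [30, 47, 10, 71, 67, 92]
  10 < parent 30 at index 0, swap → [10, 47, 30, 71, 67, 92]
Insert 52:
  append 52 at index 6 → [10, 47, 30, 71, 67, 92, 52] (no swap needed)
Insert 37:
  append 37 at index 7 → [10, 47, 30, 71, 67, 92, 52, 37]
  37 < parent 71 at index 3, swap → [10, 47, 30, 37, 67, 92, 52, 71]
  37 < parent 47 at index 1, swap → [10, 37, 30, 47, 67, 92, 52, 71]
Insert 91:
  append 91 at index 8 → [10, 37, 30, 47, 67, 92, 52, 71, 91] (no swap needed)
Insert 95:
  append 95 at index 9 → [10, 37, 30, 47, 67, 92, 52, 71, 91, 95] (no swap needed)
Insert 66:
  append 66 at index 10 → [10, 37, 30, 47, 67, 92, 52, 71, 91, 95, 66]
  66 < parent 67 at index 4, swap → [10, 37, 30, 47, 66, 92, 52, 71, 91, 95, 67]
Insert 78:
  append 78 at index 11 → [10, 37, 30, 47, 66, 92, 52, 71, 91, 95, 67, 78]
  78 < parent 92 at index 5, swap → [10, 37, 30, 47, 66, 78, 52, 71, 91, 95, 67, 92]

[10, 37, 30, 47, 66, 78, 52, 71, 91, 95, 67, 92]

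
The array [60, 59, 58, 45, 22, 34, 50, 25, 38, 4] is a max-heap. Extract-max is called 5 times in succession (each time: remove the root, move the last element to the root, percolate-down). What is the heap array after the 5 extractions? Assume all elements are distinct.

extract-max #1 returns 60:
  remove root 60; move last element 4 to root → [4, 59, 58, 45, 22, 34, 50, 25, 38]
  4 vs larger child 59 at index 1, swap → [59, 4, 58, 45, 22, 34, 50, 25, 38]
  4 vs larger child 45 at index 3, swap → [59, 45, 58, 4, 22, 34, 50, 25, 38]
  4 vs larger child 38 at index 8, swap → [59, 45, 58, 38, 22, 34, 50, 25, 4]
extract-max #2 returns 59:
  remove root 59; move last element 4 to root → [4, 45, 58, 38, 22, 34, 50, 25]
  4 vs larger child 58 at index 2, swap → [58, 45, 4, 38, 22, 34, 50, 25]
  4 vs larger child 50 at index 6, swap → [58, 45, 50, 38, 22, 34, 4, 25]
extract-max #3 returns 58:
  remove root 58; move last element 25 to root → [25, 45, 50, 38, 22, 34, 4]
  25 vs larger child 50 at index 2, swap → [50, 45, 25, 38, 22, 34, 4]
  25 vs larger child 34 at index 5, swap → [50, 45, 34, 38, 22, 25, 4]
extract-max #4 returns 50:
  remove root 50; move last element 4 to root → [4, 45, 34, 38, 22, 25]
  4 vs larger child 45 at index 1, swap → [45, 4, 34, 38, 22, 25]
  4 vs larger child 38 at index 3, swap → [45, 38, 34, 4, 22, 25]
extract-max #5 returns 45:
  remove root 45; move last element 25 to root → [25, 38, 34, 4, 22]
  25 vs larger child 38 at index 1, swap → [38, 25, 34, 4, 22]

[38, 25, 34, 4, 22]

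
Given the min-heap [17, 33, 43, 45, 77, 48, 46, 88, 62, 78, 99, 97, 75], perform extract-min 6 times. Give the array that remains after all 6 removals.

[62, 75, 78, 88, 77, 99, 97]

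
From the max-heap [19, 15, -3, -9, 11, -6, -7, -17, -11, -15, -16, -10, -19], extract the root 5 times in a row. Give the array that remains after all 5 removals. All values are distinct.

extract-max #1 returns 19:
  remove root 19; move last element -19 to root → [-19, 15, -3, -9, 11, -6, -7, -17, -11, -15, -16, -10]
  -19 vs larger child 15 at index 1, swap → [15, -19, -3, -9, 11, -6, -7, -17, -11, -15, -16, -10]
  -19 vs larger child 11 at index 4, swap → [15, 11, -3, -9, -19, -6, -7, -17, -11, -15, -16, -10]
  -19 vs larger child -15 at index 9, swap → [15, 11, -3, -9, -15, -6, -7, -17, -11, -19, -16, -10]
extract-max #2 returns 15:
  remove root 15; move last element -10 to root → [-10, 11, -3, -9, -15, -6, -7, -17, -11, -19, -16]
  -10 vs larger child 11 at index 1, swap → [11, -10, -3, -9, -15, -6, -7, -17, -11, -19, -16]
  -10 vs larger child -9 at index 3, swap → [11, -9, -3, -10, -15, -6, -7, -17, -11, -19, -16]
extract-max #3 returns 11:
  remove root 11; move last element -16 to root → [-16, -9, -3, -10, -15, -6, -7, -17, -11, -19]
  -16 vs larger child -3 at index 2, swap → [-3, -9, -16, -10, -15, -6, -7, -17, -11, -19]
  -16 vs larger child -6 at index 5, swap → [-3, -9, -6, -10, -15, -16, -7, -17, -11, -19]
extract-max #4 returns -3:
  remove root -3; move last element -19 to root → [-19, -9, -6, -10, -15, -16, -7, -17, -11]
  -19 vs larger child -6 at index 2, swap → [-6, -9, -19, -10, -15, -16, -7, -17, -11]
  -19 vs larger child -7 at index 6, swap → [-6, -9, -7, -10, -15, -16, -19, -17, -11]
extract-max #5 returns -6:
  remove root -6; move last element -11 to root → [-11, -9, -7, -10, -15, -16, -19, -17]
  -11 vs larger child -7 at index 2, swap → [-7, -9, -11, -10, -15, -16, -19, -17]

[-7, -9, -11, -10, -15, -16, -19, -17]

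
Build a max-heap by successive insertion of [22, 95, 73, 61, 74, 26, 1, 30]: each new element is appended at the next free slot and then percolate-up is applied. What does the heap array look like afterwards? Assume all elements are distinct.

[95, 74, 73, 30, 61, 26, 1, 22]

Insert 22:
  append 22 at index 0 → [22] (no swap needed)
Insert 95:
  append 95 at index 1 → [22, 95]
  95 > parent 22 at index 0, swap → [95, 22]
Insert 73:
  append 73 at index 2 → [95, 22, 73] (no swap needed)
Insert 61:
  append 61 at index 3 → [95, 22, 73, 61]
  61 > parent 22 at index 1, swap → [95, 61, 73, 22]
Insert 74:
  append 74 at index 4 → [95, 61, 73, 22, 74]
  74 > parent 61 at index 1, swap → [95, 74, 73, 22, 61]
Insert 26:
  append 26 at index 5 → [95, 74, 73, 22, 61, 26] (no swap needed)
Insert 1:
  append 1 at index 6 → [95, 74, 73, 22, 61, 26, 1] (no swap needed)
Insert 30:
  append 30 at index 7 → [95, 74, 73, 22, 61, 26, 1, 30]
  30 > parent 22 at index 3, swap → [95, 74, 73, 30, 61, 26, 1, 22]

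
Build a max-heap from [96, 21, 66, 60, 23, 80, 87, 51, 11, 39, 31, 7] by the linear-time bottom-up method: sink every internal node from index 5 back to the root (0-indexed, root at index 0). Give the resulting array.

[96, 60, 87, 51, 39, 80, 66, 21, 11, 23, 31, 7]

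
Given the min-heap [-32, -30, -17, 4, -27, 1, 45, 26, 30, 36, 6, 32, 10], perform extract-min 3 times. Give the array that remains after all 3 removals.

[-17, 4, 1, 26, 6, 10, 45, 32, 30, 36]

extract-min #1 returns -32:
  remove root -32; move last element 10 to root → [10, -30, -17, 4, -27, 1, 45, 26, 30, 36, 6, 32]
  10 vs smaller child -30 at index 1, swap → [-30, 10, -17, 4, -27, 1, 45, 26, 30, 36, 6, 32]
  10 vs smaller child -27 at index 4, swap → [-30, -27, -17, 4, 10, 1, 45, 26, 30, 36, 6, 32]
  10 vs smaller child 6 at index 10, swap → [-30, -27, -17, 4, 6, 1, 45, 26, 30, 36, 10, 32]
extract-min #2 returns -30:
  remove root -30; move last element 32 to root → [32, -27, -17, 4, 6, 1, 45, 26, 30, 36, 10]
  32 vs smaller child -27 at index 1, swap → [-27, 32, -17, 4, 6, 1, 45, 26, 30, 36, 10]
  32 vs smaller child 4 at index 3, swap → [-27, 4, -17, 32, 6, 1, 45, 26, 30, 36, 10]
  32 vs smaller child 26 at index 7, swap → [-27, 4, -17, 26, 6, 1, 45, 32, 30, 36, 10]
extract-min #3 returns -27:
  remove root -27; move last element 10 to root → [10, 4, -17, 26, 6, 1, 45, 32, 30, 36]
  10 vs smaller child -17 at index 2, swap → [-17, 4, 10, 26, 6, 1, 45, 32, 30, 36]
  10 vs smaller child 1 at index 5, swap → [-17, 4, 1, 26, 6, 10, 45, 32, 30, 36]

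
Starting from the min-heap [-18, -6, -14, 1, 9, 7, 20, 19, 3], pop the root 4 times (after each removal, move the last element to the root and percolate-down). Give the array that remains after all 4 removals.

[3, 9, 7, 19, 20]

extract-min #1 returns -18:
  remove root -18; move last element 3 to root → [3, -6, -14, 1, 9, 7, 20, 19]
  3 vs smaller child -14 at index 2, swap → [-14, -6, 3, 1, 9, 7, 20, 19]
extract-min #2 returns -14:
  remove root -14; move last element 19 to root → [19, -6, 3, 1, 9, 7, 20]
  19 vs smaller child -6 at index 1, swap → [-6, 19, 3, 1, 9, 7, 20]
  19 vs smaller child 1 at index 3, swap → [-6, 1, 3, 19, 9, 7, 20]
extract-min #3 returns -6:
  remove root -6; move last element 20 to root → [20, 1, 3, 19, 9, 7]
  20 vs smaller child 1 at index 1, swap → [1, 20, 3, 19, 9, 7]
  20 vs smaller child 9 at index 4, swap → [1, 9, 3, 19, 20, 7]
extract-min #4 returns 1:
  remove root 1; move last element 7 to root → [7, 9, 3, 19, 20]
  7 vs smaller child 3 at index 2, swap → [3, 9, 7, 19, 20]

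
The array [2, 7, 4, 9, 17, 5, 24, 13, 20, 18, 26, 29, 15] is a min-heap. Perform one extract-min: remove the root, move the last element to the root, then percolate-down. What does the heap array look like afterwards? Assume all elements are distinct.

[4, 7, 5, 9, 17, 15, 24, 13, 20, 18, 26, 29]

remove root 2; move last element 15 to root → [15, 7, 4, 9, 17, 5, 24, 13, 20, 18, 26, 29]
15 vs smaller child 4 at index 2, swap → [4, 7, 15, 9, 17, 5, 24, 13, 20, 18, 26, 29]
15 vs smaller child 5 at index 5, swap → [4, 7, 5, 9, 17, 15, 24, 13, 20, 18, 26, 29]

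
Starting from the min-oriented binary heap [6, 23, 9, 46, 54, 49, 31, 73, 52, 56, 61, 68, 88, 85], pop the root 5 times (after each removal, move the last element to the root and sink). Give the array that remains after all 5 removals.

[49, 52, 56, 61, 54, 68, 85, 73, 88]

extract-min #1 returns 6:
  remove root 6; move last element 85 to root → [85, 23, 9, 46, 54, 49, 31, 73, 52, 56, 61, 68, 88]
  85 vs smaller child 9 at index 2, swap → [9, 23, 85, 46, 54, 49, 31, 73, 52, 56, 61, 68, 88]
  85 vs smaller child 31 at index 6, swap → [9, 23, 31, 46, 54, 49, 85, 73, 52, 56, 61, 68, 88]
extract-min #2 returns 9:
  remove root 9; move last element 88 to root → [88, 23, 31, 46, 54, 49, 85, 73, 52, 56, 61, 68]
  88 vs smaller child 23 at index 1, swap → [23, 88, 31, 46, 54, 49, 85, 73, 52, 56, 61, 68]
  88 vs smaller child 46 at index 3, swap → [23, 46, 31, 88, 54, 49, 85, 73, 52, 56, 61, 68]
  88 vs smaller child 52 at index 8, swap → [23, 46, 31, 52, 54, 49, 85, 73, 88, 56, 61, 68]
extract-min #3 returns 23:
  remove root 23; move last element 68 to root → [68, 46, 31, 52, 54, 49, 85, 73, 88, 56, 61]
  68 vs smaller child 31 at index 2, swap → [31, 46, 68, 52, 54, 49, 85, 73, 88, 56, 61]
  68 vs smaller child 49 at index 5, swap → [31, 46, 49, 52, 54, 68, 85, 73, 88, 56, 61]
extract-min #4 returns 31:
  remove root 31; move last element 61 to root → [61, 46, 49, 52, 54, 68, 85, 73, 88, 56]
  61 vs smaller child 46 at index 1, swap → [46, 61, 49, 52, 54, 68, 85, 73, 88, 56]
  61 vs smaller child 52 at index 3, swap → [46, 52, 49, 61, 54, 68, 85, 73, 88, 56]
extract-min #5 returns 46:
  remove root 46; move last element 56 to root → [56, 52, 49, 61, 54, 68, 85, 73, 88]
  56 vs smaller child 49 at index 2, swap → [49, 52, 56, 61, 54, 68, 85, 73, 88]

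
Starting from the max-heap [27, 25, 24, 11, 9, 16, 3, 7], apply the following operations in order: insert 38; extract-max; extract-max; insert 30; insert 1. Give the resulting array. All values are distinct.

[30, 25, 24, 11, 9, 16, 3, 7, 1]

insert 38:
  append 38 at index 8 → [27, 25, 24, 11, 9, 16, 3, 7, 38]
  38 > parent 11 at index 3, swap → [27, 25, 24, 38, 9, 16, 3, 7, 11]
  38 > parent 25 at index 1, swap → [27, 38, 24, 25, 9, 16, 3, 7, 11]
  38 > parent 27 at index 0, swap → [38, 27, 24, 25, 9, 16, 3, 7, 11]
extract-max → returns 38:
  remove root 38; move last element 11 to root → [11, 27, 24, 25, 9, 16, 3, 7]
  11 vs larger child 27 at index 1, swap → [27, 11, 24, 25, 9, 16, 3, 7]
  11 vs larger child 25 at index 3, swap → [27, 25, 24, 11, 9, 16, 3, 7]
extract-max → returns 27:
  remove root 27; move last element 7 to root → [7, 25, 24, 11, 9, 16, 3]
  7 vs larger child 25 at index 1, swap → [25, 7, 24, 11, 9, 16, 3]
  7 vs larger child 11 at index 3, swap → [25, 11, 24, 7, 9, 16, 3]
insert 30:
  append 30 at index 7 → [25, 11, 24, 7, 9, 16, 3, 30]
  30 > parent 7 at index 3, swap → [25, 11, 24, 30, 9, 16, 3, 7]
  30 > parent 11 at index 1, swap → [25, 30, 24, 11, 9, 16, 3, 7]
  30 > parent 25 at index 0, swap → [30, 25, 24, 11, 9, 16, 3, 7]
insert 1:
  append 1 at index 8 → [30, 25, 24, 11, 9, 16, 3, 7, 1] (no swap needed)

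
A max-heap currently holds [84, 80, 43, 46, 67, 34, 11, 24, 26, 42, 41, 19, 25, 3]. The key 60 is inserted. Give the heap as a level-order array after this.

[84, 80, 60, 46, 67, 34, 43, 24, 26, 42, 41, 19, 25, 3, 11]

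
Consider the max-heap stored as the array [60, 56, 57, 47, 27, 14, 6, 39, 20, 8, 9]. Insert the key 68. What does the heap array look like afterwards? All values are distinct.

append 68 at index 11 → [60, 56, 57, 47, 27, 14, 6, 39, 20, 8, 9, 68]
68 > parent 14 at index 5, swap → [60, 56, 57, 47, 27, 68, 6, 39, 20, 8, 9, 14]
68 > parent 57 at index 2, swap → [60, 56, 68, 47, 27, 57, 6, 39, 20, 8, 9, 14]
68 > parent 60 at index 0, swap → [68, 56, 60, 47, 27, 57, 6, 39, 20, 8, 9, 14]

[68, 56, 60, 47, 27, 57, 6, 39, 20, 8, 9, 14]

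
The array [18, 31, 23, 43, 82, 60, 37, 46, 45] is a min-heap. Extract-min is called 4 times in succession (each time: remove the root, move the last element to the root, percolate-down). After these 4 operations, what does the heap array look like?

[43, 46, 45, 60, 82]

extract-min #1 returns 18:
  remove root 18; move last element 45 to root → [45, 31, 23, 43, 82, 60, 37, 46]
  45 vs smaller child 23 at index 2, swap → [23, 31, 45, 43, 82, 60, 37, 46]
  45 vs smaller child 37 at index 6, swap → [23, 31, 37, 43, 82, 60, 45, 46]
extract-min #2 returns 23:
  remove root 23; move last element 46 to root → [46, 31, 37, 43, 82, 60, 45]
  46 vs smaller child 31 at index 1, swap → [31, 46, 37, 43, 82, 60, 45]
  46 vs smaller child 43 at index 3, swap → [31, 43, 37, 46, 82, 60, 45]
extract-min #3 returns 31:
  remove root 31; move last element 45 to root → [45, 43, 37, 46, 82, 60]
  45 vs smaller child 37 at index 2, swap → [37, 43, 45, 46, 82, 60]
extract-min #4 returns 37:
  remove root 37; move last element 60 to root → [60, 43, 45, 46, 82]
  60 vs smaller child 43 at index 1, swap → [43, 60, 45, 46, 82]
  60 vs smaller child 46 at index 3, swap → [43, 46, 45, 60, 82]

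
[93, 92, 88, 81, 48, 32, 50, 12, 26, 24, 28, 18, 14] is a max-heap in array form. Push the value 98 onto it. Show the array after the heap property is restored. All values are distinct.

[98, 92, 93, 81, 48, 32, 88, 12, 26, 24, 28, 18, 14, 50]

append 98 at index 13 → [93, 92, 88, 81, 48, 32, 50, 12, 26, 24, 28, 18, 14, 98]
98 > parent 50 at index 6, swap → [93, 92, 88, 81, 48, 32, 98, 12, 26, 24, 28, 18, 14, 50]
98 > parent 88 at index 2, swap → [93, 92, 98, 81, 48, 32, 88, 12, 26, 24, 28, 18, 14, 50]
98 > parent 93 at index 0, swap → [98, 92, 93, 81, 48, 32, 88, 12, 26, 24, 28, 18, 14, 50]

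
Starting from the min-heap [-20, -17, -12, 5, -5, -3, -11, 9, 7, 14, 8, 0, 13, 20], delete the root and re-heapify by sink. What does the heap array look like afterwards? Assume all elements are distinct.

[-17, -5, -12, 5, 8, -3, -11, 9, 7, 14, 20, 0, 13]

remove root -20; move last element 20 to root → [20, -17, -12, 5, -5, -3, -11, 9, 7, 14, 8, 0, 13]
20 vs smaller child -17 at index 1, swap → [-17, 20, -12, 5, -5, -3, -11, 9, 7, 14, 8, 0, 13]
20 vs smaller child -5 at index 4, swap → [-17, -5, -12, 5, 20, -3, -11, 9, 7, 14, 8, 0, 13]
20 vs smaller child 8 at index 10, swap → [-17, -5, -12, 5, 8, -3, -11, 9, 7, 14, 20, 0, 13]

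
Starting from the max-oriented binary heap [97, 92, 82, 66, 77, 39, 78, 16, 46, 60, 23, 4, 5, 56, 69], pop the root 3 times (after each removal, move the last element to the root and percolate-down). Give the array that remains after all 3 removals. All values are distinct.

[78, 77, 56, 66, 69, 39, 5, 16, 46, 60, 23, 4]

extract-max #1 returns 97:
  remove root 97; move last element 69 to root → [69, 92, 82, 66, 77, 39, 78, 16, 46, 60, 23, 4, 5, 56]
  69 vs larger child 92 at index 1, swap → [92, 69, 82, 66, 77, 39, 78, 16, 46, 60, 23, 4, 5, 56]
  69 vs larger child 77 at index 4, swap → [92, 77, 82, 66, 69, 39, 78, 16, 46, 60, 23, 4, 5, 56]
extract-max #2 returns 92:
  remove root 92; move last element 56 to root → [56, 77, 82, 66, 69, 39, 78, 16, 46, 60, 23, 4, 5]
  56 vs larger child 82 at index 2, swap → [82, 77, 56, 66, 69, 39, 78, 16, 46, 60, 23, 4, 5]
  56 vs larger child 78 at index 6, swap → [82, 77, 78, 66, 69, 39, 56, 16, 46, 60, 23, 4, 5]
extract-max #3 returns 82:
  remove root 82; move last element 5 to root → [5, 77, 78, 66, 69, 39, 56, 16, 46, 60, 23, 4]
  5 vs larger child 78 at index 2, swap → [78, 77, 5, 66, 69, 39, 56, 16, 46, 60, 23, 4]
  5 vs larger child 56 at index 6, swap → [78, 77, 56, 66, 69, 39, 5, 16, 46, 60, 23, 4]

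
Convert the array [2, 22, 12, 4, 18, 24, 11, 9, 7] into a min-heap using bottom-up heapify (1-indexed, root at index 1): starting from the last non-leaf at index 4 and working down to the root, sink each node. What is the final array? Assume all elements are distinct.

[2, 4, 11, 7, 18, 24, 12, 9, 22]

sift down from index 4: already satisfies heap property
sift down from index 3:
  12 vs smaller child 11 at index 7, swap → [2, 22, 11, 4, 18, 24, 12, 9, 7]
sift down from index 2:
  22 vs smaller child 4 at index 4, swap → [2, 4, 11, 22, 18, 24, 12, 9, 7]
  22 vs smaller child 7 at index 9, swap → [2, 4, 11, 7, 18, 24, 12, 9, 22]
sift down from index 1: already satisfies heap property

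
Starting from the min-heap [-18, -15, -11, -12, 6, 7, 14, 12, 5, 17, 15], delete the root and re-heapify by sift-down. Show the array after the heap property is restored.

[-15, -12, -11, 5, 6, 7, 14, 12, 15, 17]

remove root -18; move last element 15 to root → [15, -15, -11, -12, 6, 7, 14, 12, 5, 17]
15 vs smaller child -15 at index 1, swap → [-15, 15, -11, -12, 6, 7, 14, 12, 5, 17]
15 vs smaller child -12 at index 3, swap → [-15, -12, -11, 15, 6, 7, 14, 12, 5, 17]
15 vs smaller child 5 at index 8, swap → [-15, -12, -11, 5, 6, 7, 14, 12, 15, 17]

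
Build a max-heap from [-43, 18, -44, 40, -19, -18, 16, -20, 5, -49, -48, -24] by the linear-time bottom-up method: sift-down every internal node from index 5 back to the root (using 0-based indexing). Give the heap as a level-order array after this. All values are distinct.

[40, 18, 16, 5, -19, -18, -44, -20, -43, -49, -48, -24]

sift down from index 5: already satisfies heap property
sift down from index 4: already satisfies heap property
sift down from index 3: already satisfies heap property
sift down from index 2:
  -44 vs larger child 16 at index 6, swap → [-43, 18, 16, 40, -19, -18, -44, -20, 5, -49, -48, -24]
sift down from index 1:
  18 vs larger child 40 at index 3, swap → [-43, 40, 16, 18, -19, -18, -44, -20, 5, -49, -48, -24]
sift down from index 0:
  -43 vs larger child 40 at index 1, swap → [40, -43, 16, 18, -19, -18, -44, -20, 5, -49, -48, -24]
  -43 vs larger child 18 at index 3, swap → [40, 18, 16, -43, -19, -18, -44, -20, 5, -49, -48, -24]
  -43 vs larger child 5 at index 8, swap → [40, 18, 16, 5, -19, -18, -44, -20, -43, -49, -48, -24]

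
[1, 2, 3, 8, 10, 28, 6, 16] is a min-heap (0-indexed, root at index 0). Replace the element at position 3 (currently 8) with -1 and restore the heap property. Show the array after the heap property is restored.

set index 3 from 8 to -1 → [1, 2, 3, -1, 10, 28, 6, 16]
-1 < parent 2 at index 1, swap → [1, -1, 3, 2, 10, 28, 6, 16]
-1 < parent 1 at index 0, swap → [-1, 1, 3, 2, 10, 28, 6, 16]

[-1, 1, 3, 2, 10, 28, 6, 16]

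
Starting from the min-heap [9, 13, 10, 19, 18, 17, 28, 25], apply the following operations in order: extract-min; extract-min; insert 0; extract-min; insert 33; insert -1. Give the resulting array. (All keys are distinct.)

[-1, 13, 17, 18, 28, 25, 33, 19]

extract-min → returns 9:
  remove root 9; move last element 25 to root → [25, 13, 10, 19, 18, 17, 28]
  25 vs smaller child 10 at index 2, swap → [10, 13, 25, 19, 18, 17, 28]
  25 vs smaller child 17 at index 5, swap → [10, 13, 17, 19, 18, 25, 28]
extract-min → returns 10:
  remove root 10; move last element 28 to root → [28, 13, 17, 19, 18, 25]
  28 vs smaller child 13 at index 1, swap → [13, 28, 17, 19, 18, 25]
  28 vs smaller child 18 at index 4, swap → [13, 18, 17, 19, 28, 25]
insert 0:
  append 0 at index 6 → [13, 18, 17, 19, 28, 25, 0]
  0 < parent 17 at index 2, swap → [13, 18, 0, 19, 28, 25, 17]
  0 < parent 13 at index 0, swap → [0, 18, 13, 19, 28, 25, 17]
extract-min → returns 0:
  remove root 0; move last element 17 to root → [17, 18, 13, 19, 28, 25]
  17 vs smaller child 13 at index 2, swap → [13, 18, 17, 19, 28, 25]
insert 33:
  append 33 at index 6 → [13, 18, 17, 19, 28, 25, 33] (no swap needed)
insert -1:
  append -1 at index 7 → [13, 18, 17, 19, 28, 25, 33, -1]
  -1 < parent 19 at index 3, swap → [13, 18, 17, -1, 28, 25, 33, 19]
  -1 < parent 18 at index 1, swap → [13, -1, 17, 18, 28, 25, 33, 19]
  -1 < parent 13 at index 0, swap → [-1, 13, 17, 18, 28, 25, 33, 19]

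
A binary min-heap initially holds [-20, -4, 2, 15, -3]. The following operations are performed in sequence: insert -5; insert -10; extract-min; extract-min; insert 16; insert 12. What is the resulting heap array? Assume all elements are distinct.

insert -5:
  append -5 at index 5 → [-20, -4, 2, 15, -3, -5]
  -5 < parent 2 at index 2, swap → [-20, -4, -5, 15, -3, 2]
insert -10:
  append -10 at index 6 → [-20, -4, -5, 15, -3, 2, -10]
  -10 < parent -5 at index 2, swap → [-20, -4, -10, 15, -3, 2, -5]
extract-min → returns -20:
  remove root -20; move last element -5 to root → [-5, -4, -10, 15, -3, 2]
  -5 vs smaller child -10 at index 2, swap → [-10, -4, -5, 15, -3, 2]
extract-min → returns -10:
  remove root -10; move last element 2 to root → [2, -4, -5, 15, -3]
  2 vs smaller child -5 at index 2, swap → [-5, -4, 2, 15, -3]
insert 16:
  append 16 at index 5 → [-5, -4, 2, 15, -3, 16] (no swap needed)
insert 12:
  append 12 at index 6 → [-5, -4, 2, 15, -3, 16, 12] (no swap needed)

[-5, -4, 2, 15, -3, 16, 12]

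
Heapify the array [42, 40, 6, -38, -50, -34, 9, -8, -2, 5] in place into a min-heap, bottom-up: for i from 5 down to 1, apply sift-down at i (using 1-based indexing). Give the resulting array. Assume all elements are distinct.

sift down from index 5: already satisfies heap property
sift down from index 4: already satisfies heap property
sift down from index 3:
  6 vs smaller child -34 at index 6, swap → [42, 40, -34, -38, -50, 6, 9, -8, -2, 5]
sift down from index 2:
  40 vs smaller child -50 at index 5, swap → [42, -50, -34, -38, 40, 6, 9, -8, -2, 5]
  40 vs only child 5 at index 10, swap → [42, -50, -34, -38, 5, 6, 9, -8, -2, 40]
sift down from index 1:
  42 vs smaller child -50 at index 2, swap → [-50, 42, -34, -38, 5, 6, 9, -8, -2, 40]
  42 vs smaller child -38 at index 4, swap → [-50, -38, -34, 42, 5, 6, 9, -8, -2, 40]
  42 vs smaller child -8 at index 8, swap → [-50, -38, -34, -8, 5, 6, 9, 42, -2, 40]

[-50, -38, -34, -8, 5, 6, 9, 42, -2, 40]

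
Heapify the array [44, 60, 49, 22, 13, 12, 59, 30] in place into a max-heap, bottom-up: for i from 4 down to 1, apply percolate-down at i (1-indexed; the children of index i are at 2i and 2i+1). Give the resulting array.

[60, 44, 59, 30, 13, 12, 49, 22]

sift down from index 4:
  22 vs only child 30 at index 8, swap → [44, 60, 49, 30, 13, 12, 59, 22]
sift down from index 3:
  49 vs larger child 59 at index 7, swap → [44, 60, 59, 30, 13, 12, 49, 22]
sift down from index 2: already satisfies heap property
sift down from index 1:
  44 vs larger child 60 at index 2, swap → [60, 44, 59, 30, 13, 12, 49, 22]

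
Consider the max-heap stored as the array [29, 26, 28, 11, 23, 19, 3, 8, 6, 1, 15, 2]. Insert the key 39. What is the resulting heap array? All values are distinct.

[39, 26, 29, 11, 23, 28, 3, 8, 6, 1, 15, 2, 19]

append 39 at index 12 → [29, 26, 28, 11, 23, 19, 3, 8, 6, 1, 15, 2, 39]
39 > parent 19 at index 5, swap → [29, 26, 28, 11, 23, 39, 3, 8, 6, 1, 15, 2, 19]
39 > parent 28 at index 2, swap → [29, 26, 39, 11, 23, 28, 3, 8, 6, 1, 15, 2, 19]
39 > parent 29 at index 0, swap → [39, 26, 29, 11, 23, 28, 3, 8, 6, 1, 15, 2, 19]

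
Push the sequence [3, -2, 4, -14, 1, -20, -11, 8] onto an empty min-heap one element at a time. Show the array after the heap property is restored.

[-20, -2, -14, 3, 1, 4, -11, 8]

Insert 3:
  append 3 at index 0 → [3] (no swap needed)
Insert -2:
  append -2 at index 1 → [3, -2]
  -2 < parent 3 at index 0, swap → [-2, 3]
Insert 4:
  append 4 at index 2 → [-2, 3, 4] (no swap needed)
Insert -14:
  append -14 at index 3 → [-2, 3, 4, -14]
  -14 < parent 3 at index 1, swap → [-2, -14, 4, 3]
  -14 < parent -2 at index 0, swap → [-14, -2, 4, 3]
Insert 1:
  append 1 at index 4 → [-14, -2, 4, 3, 1] (no swap needed)
Insert -20:
  append -20 at index 5 → [-14, -2, 4, 3, 1, -20]
  -20 < parent 4 at index 2, swap → [-14, -2, -20, 3, 1, 4]
  -20 < parent -14 at index 0, swap → [-20, -2, -14, 3, 1, 4]
Insert -11:
  append -11 at index 6 → [-20, -2, -14, 3, 1, 4, -11] (no swap needed)
Insert 8:
  append 8 at index 7 → [-20, -2, -14, 3, 1, 4, -11, 8] (no swap needed)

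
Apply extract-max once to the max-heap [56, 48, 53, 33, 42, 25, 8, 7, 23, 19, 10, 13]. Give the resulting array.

remove root 56; move last element 13 to root → [13, 48, 53, 33, 42, 25, 8, 7, 23, 19, 10]
13 vs larger child 53 at index 2, swap → [53, 48, 13, 33, 42, 25, 8, 7, 23, 19, 10]
13 vs larger child 25 at index 5, swap → [53, 48, 25, 33, 42, 13, 8, 7, 23, 19, 10]

[53, 48, 25, 33, 42, 13, 8, 7, 23, 19, 10]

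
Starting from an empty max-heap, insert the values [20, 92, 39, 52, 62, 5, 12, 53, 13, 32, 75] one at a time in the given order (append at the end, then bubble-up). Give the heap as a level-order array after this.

[92, 75, 39, 53, 62, 5, 12, 20, 13, 32, 52]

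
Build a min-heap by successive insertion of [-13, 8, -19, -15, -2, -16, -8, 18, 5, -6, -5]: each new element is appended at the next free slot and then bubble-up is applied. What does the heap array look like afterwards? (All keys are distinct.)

Insert -13:
  append -13 at index 0 → [-13] (no swap needed)
Insert 8:
  append 8 at index 1 → [-13, 8] (no swap needed)
Insert -19:
  append -19 at index 2 → [-13, 8, -19]
  -19 < parent -13 at index 0, swap → [-19, 8, -13]
Insert -15:
  append -15 at index 3 → [-19, 8, -13, -15]
  -15 < parent 8 at index 1, swap → [-19, -15, -13, 8]
Insert -2:
  append -2 at index 4 → [-19, -15, -13, 8, -2] (no swap needed)
Insert -16:
  append -16 at index 5 → [-19, -15, -13, 8, -2, -16]
  -16 < parent -13 at index 2, swap → [-19, -15, -16, 8, -2, -13]
Insert -8:
  append -8 at index 6 → [-19, -15, -16, 8, -2, -13, -8] (no swap needed)
Insert 18:
  append 18 at index 7 → [-19, -15, -16, 8, -2, -13, -8, 18] (no swap needed)
Insert 5:
  append 5 at index 8 → [-19, -15, -16, 8, -2, -13, -8, 18, 5]
  5 < parent 8 at index 3, swap → [-19, -15, -16, 5, -2, -13, -8, 18, 8]
Insert -6:
  append -6 at index 9 → [-19, -15, -16, 5, -2, -13, -8, 18, 8, -6]
  -6 < parent -2 at index 4, swap → [-19, -15, -16, 5, -6, -13, -8, 18, 8, -2]
Insert -5:
  append -5 at index 10 → [-19, -15, -16, 5, -6, -13, -8, 18, 8, -2, -5] (no swap needed)

[-19, -15, -16, 5, -6, -13, -8, 18, 8, -2, -5]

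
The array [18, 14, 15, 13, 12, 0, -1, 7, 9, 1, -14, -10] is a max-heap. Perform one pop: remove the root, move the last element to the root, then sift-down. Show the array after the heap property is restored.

[15, 14, 0, 13, 12, -10, -1, 7, 9, 1, -14]

remove root 18; move last element -10 to root → [-10, 14, 15, 13, 12, 0, -1, 7, 9, 1, -14]
-10 vs larger child 15 at index 2, swap → [15, 14, -10, 13, 12, 0, -1, 7, 9, 1, -14]
-10 vs larger child 0 at index 5, swap → [15, 14, 0, 13, 12, -10, -1, 7, 9, 1, -14]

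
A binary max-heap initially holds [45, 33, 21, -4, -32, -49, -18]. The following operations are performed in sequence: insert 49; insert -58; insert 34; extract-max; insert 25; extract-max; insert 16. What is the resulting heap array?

[34, 33, 21, -4, 25, -49, -18, -32, -58, 16]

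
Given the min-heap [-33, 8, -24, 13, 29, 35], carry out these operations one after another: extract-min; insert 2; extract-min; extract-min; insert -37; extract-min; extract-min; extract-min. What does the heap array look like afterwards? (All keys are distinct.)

[29, 35]

extract-min → returns -33:
  remove root -33; move last element 35 to root → [35, 8, -24, 13, 29]
  35 vs smaller child -24 at index 2, swap → [-24, 8, 35, 13, 29]
insert 2:
  append 2 at index 5 → [-24, 8, 35, 13, 29, 2]
  2 < parent 35 at index 2, swap → [-24, 8, 2, 13, 29, 35]
extract-min → returns -24:
  remove root -24; move last element 35 to root → [35, 8, 2, 13, 29]
  35 vs smaller child 2 at index 2, swap → [2, 8, 35, 13, 29]
extract-min → returns 2:
  remove root 2; move last element 29 to root → [29, 8, 35, 13]
  29 vs smaller child 8 at index 1, swap → [8, 29, 35, 13]
  29 vs only child 13 at index 3, swap → [8, 13, 35, 29]
insert -37:
  append -37 at index 4 → [8, 13, 35, 29, -37]
  -37 < parent 13 at index 1, swap → [8, -37, 35, 29, 13]
  -37 < parent 8 at index 0, swap → [-37, 8, 35, 29, 13]
extract-min → returns -37:
  remove root -37; move last element 13 to root → [13, 8, 35, 29]
  13 vs smaller child 8 at index 1, swap → [8, 13, 35, 29]
extract-min → returns 8:
  remove root 8; move last element 29 to root → [29, 13, 35]
  29 vs smaller child 13 at index 1, swap → [13, 29, 35]
extract-min → returns 13:
  remove root 13; move last element 35 to root → [35, 29]
  35 vs only child 29 at index 1, swap → [29, 35]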